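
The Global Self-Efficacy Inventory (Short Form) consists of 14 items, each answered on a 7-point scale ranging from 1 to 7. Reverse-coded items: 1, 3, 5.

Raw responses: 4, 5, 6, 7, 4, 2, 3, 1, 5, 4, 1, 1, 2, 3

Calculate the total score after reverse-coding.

Reversing items 1, 3 and 5 with 8 − raw:
Total = (8−4) + 5 + (8−6) + 7 + (8−4) + 2 + 3 + 1 + 5 + 4 + 1 + 1 + 2 + 3
      = 4 + 5 + 2 + 7 + 4 + 2 + 3 + 1 + 5 + 4 + 1 + 1 + 2 + 3 = 44

44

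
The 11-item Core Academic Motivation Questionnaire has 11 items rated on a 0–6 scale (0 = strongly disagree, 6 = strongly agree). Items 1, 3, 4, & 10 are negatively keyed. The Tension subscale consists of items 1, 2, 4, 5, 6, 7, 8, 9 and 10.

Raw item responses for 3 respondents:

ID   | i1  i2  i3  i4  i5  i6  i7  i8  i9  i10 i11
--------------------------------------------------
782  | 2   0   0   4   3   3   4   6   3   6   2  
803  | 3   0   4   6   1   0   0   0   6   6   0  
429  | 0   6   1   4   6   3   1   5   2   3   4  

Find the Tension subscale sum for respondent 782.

Respondent 782 raw: 2, 0, 0, 4, 3, 3, 4, 6, 3, 6, 2.
Tension items: 1, 2, 4, 5, 6, 7, 8, 9, 10.
Reverse-coded (reversed = (0+6) − raw = 6 − raw):
  item 1: 6 − 2 = 4
  item 2: 0
  item 4: 6 − 4 = 2
  item 5: 3
  item 6: 3
  item 7: 4
  item 8: 6
  item 9: 3
  item 10: 6 − 6 = 0
Sum = 4 + 0 + 2 + 3 + 3 + 4 + 6 + 3 + 0 = 25

25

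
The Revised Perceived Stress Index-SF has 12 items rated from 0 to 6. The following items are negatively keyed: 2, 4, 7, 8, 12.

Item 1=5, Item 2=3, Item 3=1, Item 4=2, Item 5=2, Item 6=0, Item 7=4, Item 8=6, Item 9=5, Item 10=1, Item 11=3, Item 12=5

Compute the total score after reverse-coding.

Negatively keyed items use 6 − raw:
  item 2: 6 − 3 = 3
  item 4: 6 − 2 = 4
  item 7: 6 − 4 = 2
  item 8: 6 − 6 = 0
  item 12: 6 − 5 = 1
Scored responses: 5, 3, 1, 4, 2, 0, 2, 0, 5, 1, 3, 1
Total = 5 + 3 + 1 + 4 + 2 + 0 + 2 + 0 + 5 + 1 + 3 + 1 = 27

27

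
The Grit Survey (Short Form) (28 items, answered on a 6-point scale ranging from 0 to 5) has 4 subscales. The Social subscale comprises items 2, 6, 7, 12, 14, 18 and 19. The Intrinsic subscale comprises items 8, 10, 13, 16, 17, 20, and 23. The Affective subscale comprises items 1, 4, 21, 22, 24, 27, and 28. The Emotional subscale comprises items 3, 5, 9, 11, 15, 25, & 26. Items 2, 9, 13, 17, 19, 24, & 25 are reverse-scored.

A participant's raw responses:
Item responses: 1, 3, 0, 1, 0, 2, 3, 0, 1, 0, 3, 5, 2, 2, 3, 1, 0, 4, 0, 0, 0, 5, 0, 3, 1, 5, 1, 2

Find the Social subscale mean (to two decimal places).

3.29

Social items: 2, 6, 7, 12, 14, 18, 19.
Of these, items 2 & 19 are reverse-scored; reversed = (0+5) − raw = 5 − raw.
  item 2: 5 − 3 = 2
  item 6: 2
  item 7: 3
  item 12: 5
  item 14: 2
  item 18: 4
  item 19: 5 − 0 = 5
Sum = 2 + 2 + 3 + 5 + 2 + 4 + 5 = 23
Mean = 23 / 7 = 3.29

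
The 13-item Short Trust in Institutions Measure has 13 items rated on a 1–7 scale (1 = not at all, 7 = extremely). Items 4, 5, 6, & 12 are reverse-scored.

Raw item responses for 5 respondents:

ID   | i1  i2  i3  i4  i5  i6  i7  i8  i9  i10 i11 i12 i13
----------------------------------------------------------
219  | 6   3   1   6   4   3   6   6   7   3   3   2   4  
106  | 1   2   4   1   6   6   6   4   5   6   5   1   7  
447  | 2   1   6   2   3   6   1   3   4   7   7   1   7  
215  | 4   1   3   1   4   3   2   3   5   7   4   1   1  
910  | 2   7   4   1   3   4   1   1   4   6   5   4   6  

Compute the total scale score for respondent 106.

Respondent 106 raw: 1, 2, 4, 1, 6, 6, 6, 4, 5, 6, 5, 1, 7.
Reverse-coded (reverse-coded value = 8 − response):
  item 1: 1
  item 2: 2
  item 3: 4
  item 4: 8 − 1 = 7
  item 5: 8 − 6 = 2
  item 6: 8 − 6 = 2
  item 7: 6
  item 8: 4
  item 9: 5
  item 10: 6
  item 11: 5
  item 12: 8 − 1 = 7
  item 13: 7
Sum = 1 + 2 + 4 + 7 + 2 + 2 + 6 + 4 + 5 + 6 + 5 + 7 + 7 = 58

58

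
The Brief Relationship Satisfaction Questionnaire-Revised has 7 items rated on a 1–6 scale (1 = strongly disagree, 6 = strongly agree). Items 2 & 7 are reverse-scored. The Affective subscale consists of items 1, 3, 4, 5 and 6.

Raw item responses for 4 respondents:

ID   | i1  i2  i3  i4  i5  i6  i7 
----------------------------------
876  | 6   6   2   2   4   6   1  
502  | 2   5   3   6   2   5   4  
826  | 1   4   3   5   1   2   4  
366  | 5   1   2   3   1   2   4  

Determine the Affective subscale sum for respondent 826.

12

Respondent 826 raw: 1, 4, 3, 5, 1, 2, 4.
Affective items: 1, 3, 4, 5, 6.
Reverse-coded (on a 1–6 scale, reversed = 7 − raw):
  item 1: 1
  item 3: 3
  item 4: 5
  item 5: 1
  item 6: 2
Sum = 1 + 3 + 5 + 1 + 2 = 12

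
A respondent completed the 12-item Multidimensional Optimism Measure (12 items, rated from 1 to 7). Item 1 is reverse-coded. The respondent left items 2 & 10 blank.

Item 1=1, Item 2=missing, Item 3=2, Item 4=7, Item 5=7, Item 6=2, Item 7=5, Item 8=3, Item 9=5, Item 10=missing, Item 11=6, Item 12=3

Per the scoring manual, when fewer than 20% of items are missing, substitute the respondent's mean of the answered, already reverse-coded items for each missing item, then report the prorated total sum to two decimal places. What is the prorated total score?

Reverse-coded (reversed = (1+7) − raw = 8 − raw):
  item 1: 8 − 1 = 7
Completed scored items (10 of 12): 7, 2, 7, 7, 2, 5, 3, 5, 6, 3; sum = 47.
Person mean = 47 / 10 ≈ 4.7000
Prorated total = (47 / 10) × 12 = 56.40 (to 2 dp)

56.40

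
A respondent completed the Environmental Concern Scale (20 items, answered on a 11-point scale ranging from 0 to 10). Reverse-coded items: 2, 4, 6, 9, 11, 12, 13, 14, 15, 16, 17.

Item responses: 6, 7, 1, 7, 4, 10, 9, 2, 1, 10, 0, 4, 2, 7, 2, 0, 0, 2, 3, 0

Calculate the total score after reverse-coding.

Reverse-coded items (on a 0–10 scale, reversed = 10 − raw):
  item 2: 10 − 7 = 3
  item 4: 10 − 7 = 3
  item 6: 10 − 10 = 0
  item 9: 10 − 1 = 9
  item 11: 10 − 0 = 10
  item 12: 10 − 4 = 6
  item 13: 10 − 2 = 8
  item 14: 10 − 7 = 3
  item 15: 10 − 2 = 8
  item 16: 10 − 0 = 10
  item 17: 10 − 0 = 10
Scored responses: 6, 3, 1, 3, 4, 0, 9, 2, 9, 10, 10, 6, 8, 3, 8, 10, 10, 2, 3, 0
Total = 6 + 3 + 1 + 3 + 4 + 0 + 9 + 2 + 9 + 10 + 10 + 6 + 8 + 3 + 8 + 10 + 10 + 2 + 3 + 0 = 107

107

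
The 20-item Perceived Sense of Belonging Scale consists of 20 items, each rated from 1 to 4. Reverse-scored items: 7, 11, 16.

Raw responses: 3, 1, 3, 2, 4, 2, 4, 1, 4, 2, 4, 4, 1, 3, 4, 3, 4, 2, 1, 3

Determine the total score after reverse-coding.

Apply reverse scoring (reversed = (1+4) − raw = 5 − raw):
  item 7: 5 − 4 = 1
  item 11: 5 − 4 = 1
  item 16: 5 − 3 = 2
After reverse-coding: 3, 1, 3, 2, 4, 2, 1, 1, 4, 2, 1, 4, 1, 3, 4, 2, 4, 2, 1, 3
Total = 3 + 1 + 3 + 2 + 4 + 2 + 1 + 1 + 4 + 2 + 1 + 4 + 1 + 3 + 4 + 2 + 4 + 2 + 1 + 3 = 48

48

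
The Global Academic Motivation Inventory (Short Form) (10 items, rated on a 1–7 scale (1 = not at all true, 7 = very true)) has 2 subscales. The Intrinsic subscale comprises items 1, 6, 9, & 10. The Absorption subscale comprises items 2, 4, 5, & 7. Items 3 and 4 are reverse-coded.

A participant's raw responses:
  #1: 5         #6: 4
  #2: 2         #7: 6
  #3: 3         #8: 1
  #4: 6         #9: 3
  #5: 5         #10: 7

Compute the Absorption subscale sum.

15

Absorption items: 2, 4, 5, 7.
Of these, item 4 is reverse-coded; on a 1–7 scale, reversed = 8 − raw.
  item 2: 2
  item 4: 8 − 6 = 2
  item 5: 5
  item 7: 6
Sum = 2 + 2 + 5 + 6 = 15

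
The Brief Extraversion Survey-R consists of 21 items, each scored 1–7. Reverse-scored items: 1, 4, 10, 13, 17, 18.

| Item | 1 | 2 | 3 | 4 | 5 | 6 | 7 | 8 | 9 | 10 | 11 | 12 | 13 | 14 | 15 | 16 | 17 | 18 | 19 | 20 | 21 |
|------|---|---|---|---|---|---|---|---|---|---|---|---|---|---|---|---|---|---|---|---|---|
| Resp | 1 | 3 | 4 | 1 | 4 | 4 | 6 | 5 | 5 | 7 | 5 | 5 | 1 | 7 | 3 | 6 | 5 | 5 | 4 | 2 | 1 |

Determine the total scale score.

Raw sum = 84. Reverse-scored items: 1, 4, 10, 13, 17, 18; their raw sum = 20.
Each reversal replaces raw with 8 − raw, changing the total by 8 − 2·raw per item.
Total = 84 + 6·8 − 2·20 = 84 + 48 − 40 = 92

92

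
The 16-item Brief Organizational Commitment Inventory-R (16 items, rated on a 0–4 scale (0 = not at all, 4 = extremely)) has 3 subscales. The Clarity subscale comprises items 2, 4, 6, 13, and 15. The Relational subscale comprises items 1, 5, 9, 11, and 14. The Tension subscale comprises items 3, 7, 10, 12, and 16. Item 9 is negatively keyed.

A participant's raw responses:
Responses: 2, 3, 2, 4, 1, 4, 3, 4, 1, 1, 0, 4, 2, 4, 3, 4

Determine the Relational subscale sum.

Relational items: 1, 5, 9, 11, 14.
Of these, item 9 is negatively keyed; on a 0–4 scale, reversed = 4 − raw.
  item 1: 2
  item 5: 1
  item 9: 4 − 1 = 3
  item 11: 0
  item 14: 4
Sum = 2 + 1 + 3 + 0 + 4 = 10

10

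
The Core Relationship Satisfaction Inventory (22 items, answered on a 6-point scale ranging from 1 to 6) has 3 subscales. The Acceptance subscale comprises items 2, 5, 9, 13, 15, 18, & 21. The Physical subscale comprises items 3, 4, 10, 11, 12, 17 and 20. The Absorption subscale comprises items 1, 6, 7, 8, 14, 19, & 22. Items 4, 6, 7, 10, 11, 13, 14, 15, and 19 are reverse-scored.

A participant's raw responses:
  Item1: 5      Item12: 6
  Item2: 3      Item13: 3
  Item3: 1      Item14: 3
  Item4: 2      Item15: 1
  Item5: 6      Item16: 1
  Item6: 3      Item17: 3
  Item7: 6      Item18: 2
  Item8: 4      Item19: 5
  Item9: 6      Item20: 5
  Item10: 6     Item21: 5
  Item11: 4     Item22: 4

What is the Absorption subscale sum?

Absorption items: 1, 6, 7, 8, 14, 19, 22.
Of these, items 6, 7, 14, and 19 are reverse-scored; on a 1–6 scale, reversed = 7 − raw.
  item 1: 5
  item 6: 7 − 3 = 4
  item 7: 7 − 6 = 1
  item 8: 4
  item 14: 7 − 3 = 4
  item 19: 7 − 5 = 2
  item 22: 4
Sum = 5 + 4 + 1 + 4 + 4 + 2 + 4 = 24

24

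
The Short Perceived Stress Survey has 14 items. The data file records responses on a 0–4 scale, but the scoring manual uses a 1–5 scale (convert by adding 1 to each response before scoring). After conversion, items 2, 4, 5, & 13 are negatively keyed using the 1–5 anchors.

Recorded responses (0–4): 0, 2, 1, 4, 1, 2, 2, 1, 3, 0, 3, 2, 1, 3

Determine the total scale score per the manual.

Convert to 1–5: 1, 3, 2, 5, 2, 3, 3, 2, 4, 1, 4, 3, 2, 4
Reverse-coded (reversed = (1+5) − raw = 6 − raw):
  item 2: 6 − 3 = 3
  item 4: 6 − 5 = 1
  item 5: 6 − 2 = 4
  item 13: 6 − 2 = 4
Scored: 1, 3, 2, 1, 4, 3, 3, 2, 4, 1, 4, 3, 4, 4
Total = 39

39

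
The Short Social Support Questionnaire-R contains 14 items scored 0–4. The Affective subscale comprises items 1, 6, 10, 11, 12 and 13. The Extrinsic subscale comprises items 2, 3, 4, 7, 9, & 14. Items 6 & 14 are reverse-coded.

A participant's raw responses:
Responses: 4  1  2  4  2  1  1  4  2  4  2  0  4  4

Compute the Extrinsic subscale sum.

10

Extrinsic items: 2, 3, 4, 7, 9, 14.
Of these, item 14 is reverse-coded; on a 0–4 scale, reversed = 4 − raw.
  item 2: 1
  item 3: 2
  item 4: 4
  item 7: 1
  item 9: 2
  item 14: 4 − 4 = 0
Sum = 1 + 2 + 4 + 1 + 2 + 0 = 10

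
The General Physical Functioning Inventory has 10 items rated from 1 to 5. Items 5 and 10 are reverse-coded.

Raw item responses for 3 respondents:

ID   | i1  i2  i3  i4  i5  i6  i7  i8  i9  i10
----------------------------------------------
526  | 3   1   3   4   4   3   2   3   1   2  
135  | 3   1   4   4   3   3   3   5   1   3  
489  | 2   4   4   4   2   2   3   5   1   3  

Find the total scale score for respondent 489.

32

Respondent 489 raw: 2, 4, 4, 4, 2, 2, 3, 5, 1, 3.
Reverse-coded (reverse-coded value = 6 − response):
  item 1: 2
  item 2: 4
  item 3: 4
  item 4: 4
  item 5: 6 − 2 = 4
  item 6: 2
  item 7: 3
  item 8: 5
  item 9: 1
  item 10: 6 − 3 = 3
Sum = 2 + 4 + 4 + 4 + 4 + 2 + 3 + 5 + 1 + 3 = 32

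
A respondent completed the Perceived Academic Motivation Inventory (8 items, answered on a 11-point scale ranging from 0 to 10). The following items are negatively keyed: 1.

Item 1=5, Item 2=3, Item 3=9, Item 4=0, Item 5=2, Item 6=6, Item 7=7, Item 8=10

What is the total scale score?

42

Reverse-coded items (reverse-coded value = 10 − response):
  item 1: 10 − 5 = 5
After reverse-coding: 5, 3, 9, 0, 2, 6, 7, 10
Total = 5 + 3 + 9 + 0 + 2 + 6 + 7 + 10 = 42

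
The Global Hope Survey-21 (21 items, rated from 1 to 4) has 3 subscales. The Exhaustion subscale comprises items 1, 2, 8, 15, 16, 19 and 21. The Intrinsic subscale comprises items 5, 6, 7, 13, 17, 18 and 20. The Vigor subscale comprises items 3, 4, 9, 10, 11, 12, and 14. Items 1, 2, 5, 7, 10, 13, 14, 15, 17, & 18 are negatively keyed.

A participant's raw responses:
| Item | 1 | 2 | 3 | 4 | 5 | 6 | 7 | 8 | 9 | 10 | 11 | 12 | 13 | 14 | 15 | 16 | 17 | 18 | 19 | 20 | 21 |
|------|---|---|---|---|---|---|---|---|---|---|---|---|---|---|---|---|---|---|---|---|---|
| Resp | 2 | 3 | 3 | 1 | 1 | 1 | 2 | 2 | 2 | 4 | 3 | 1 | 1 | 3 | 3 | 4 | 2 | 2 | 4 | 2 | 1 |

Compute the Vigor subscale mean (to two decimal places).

Vigor items: 3, 4, 9, 10, 11, 12, 14.
Of these, items 10 and 14 are negatively keyed; reversed = (1+4) − raw = 5 − raw.
  item 3: 3
  item 4: 1
  item 9: 2
  item 10: 5 − 4 = 1
  item 11: 3
  item 12: 1
  item 14: 5 − 3 = 2
Sum = 3 + 1 + 2 + 1 + 3 + 1 + 2 = 13
Mean = 13 / 7 = 1.86

1.86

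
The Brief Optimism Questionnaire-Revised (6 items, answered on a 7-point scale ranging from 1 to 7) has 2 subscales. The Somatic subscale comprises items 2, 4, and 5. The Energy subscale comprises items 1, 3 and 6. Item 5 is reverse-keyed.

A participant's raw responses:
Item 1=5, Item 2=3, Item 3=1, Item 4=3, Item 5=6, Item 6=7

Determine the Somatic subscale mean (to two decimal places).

2.67

Somatic items: 2, 4, 5.
Of these, item 5 is reverse-keyed; on a 1–7 scale, reversed = 8 − raw.
  item 2: 3
  item 4: 3
  item 5: 8 − 6 = 2
Sum = 3 + 3 + 2 = 8
Mean = 8 / 3 = 2.67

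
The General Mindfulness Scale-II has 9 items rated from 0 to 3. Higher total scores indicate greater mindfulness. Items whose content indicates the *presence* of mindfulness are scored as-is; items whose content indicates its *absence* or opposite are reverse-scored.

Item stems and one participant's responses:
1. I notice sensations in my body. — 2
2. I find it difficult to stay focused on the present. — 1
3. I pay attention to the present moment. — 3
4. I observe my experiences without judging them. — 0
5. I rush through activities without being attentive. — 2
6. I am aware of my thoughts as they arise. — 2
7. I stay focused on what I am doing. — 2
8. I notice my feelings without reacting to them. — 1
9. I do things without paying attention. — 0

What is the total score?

Items 2, 5, 9 describe the absence/opposite of mindfulness → reverse-score.
reverse-coded value = 3 − response.
  item 1: 2
  item 2: 3 − 1 = 2
  item 3: 3
  item 4: 0
  item 5: 3 − 2 = 1
  item 6: 2
  item 7: 2
  item 8: 1
  item 9: 3 − 0 = 3
Total = 2 + 2 + 3 + 0 + 1 + 2 + 2 + 1 + 3 = 16

16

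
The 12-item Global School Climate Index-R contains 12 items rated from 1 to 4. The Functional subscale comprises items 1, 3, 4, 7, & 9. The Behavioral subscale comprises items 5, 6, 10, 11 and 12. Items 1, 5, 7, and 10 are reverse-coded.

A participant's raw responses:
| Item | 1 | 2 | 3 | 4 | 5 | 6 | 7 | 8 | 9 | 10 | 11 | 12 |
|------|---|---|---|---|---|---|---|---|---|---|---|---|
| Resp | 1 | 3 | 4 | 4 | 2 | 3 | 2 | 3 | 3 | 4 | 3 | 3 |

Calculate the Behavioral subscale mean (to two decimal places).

Behavioral items: 5, 6, 10, 11, 12.
Of these, items 5 and 10 are reverse-coded; reversed = (1+4) − raw = 5 − raw.
  item 5: 5 − 2 = 3
  item 6: 3
  item 10: 5 − 4 = 1
  item 11: 3
  item 12: 3
Sum = 3 + 3 + 1 + 3 + 3 = 13
Mean = 13 / 5 = 2.60

2.60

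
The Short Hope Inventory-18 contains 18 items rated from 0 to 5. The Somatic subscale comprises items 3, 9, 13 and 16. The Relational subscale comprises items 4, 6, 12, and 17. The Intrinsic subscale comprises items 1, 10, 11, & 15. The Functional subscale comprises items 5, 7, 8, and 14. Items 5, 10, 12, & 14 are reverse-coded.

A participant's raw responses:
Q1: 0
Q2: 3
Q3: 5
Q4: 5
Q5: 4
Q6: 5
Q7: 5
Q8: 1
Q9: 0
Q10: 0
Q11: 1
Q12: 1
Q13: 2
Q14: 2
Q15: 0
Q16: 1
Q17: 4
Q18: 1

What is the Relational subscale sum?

18

Relational items: 4, 6, 12, 17.
Of these, item 12 is reverse-coded; on a 0–5 scale, reversed = 5 − raw.
  item 4: 5
  item 6: 5
  item 12: 5 − 1 = 4
  item 17: 4
Sum = 5 + 5 + 4 + 4 = 18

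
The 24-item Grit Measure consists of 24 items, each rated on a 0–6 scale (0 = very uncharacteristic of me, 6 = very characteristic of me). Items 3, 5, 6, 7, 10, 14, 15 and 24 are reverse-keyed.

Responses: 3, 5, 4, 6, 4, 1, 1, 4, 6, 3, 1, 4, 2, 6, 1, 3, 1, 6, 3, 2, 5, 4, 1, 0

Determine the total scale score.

84

Reversing items 3, 5, 6, 7, 10, 14, 15, and 24 with 6 − raw:
Total = 3 + 5 + (6−4) + 6 + (6−4) + (6−1) + (6−1) + 4 + 6 + (6−3) + 1 + 4 + 2 + (6−6) + (6−1) + 3 + 1 + 6 + 3 + 2 + 5 + 4 + 1 + (6−0)
      = 3 + 5 + 2 + 6 + 2 + 5 + 5 + 4 + 6 + 3 + 1 + 4 + 2 + 0 + 5 + 3 + 1 + 6 + 3 + 2 + 5 + 4 + 1 + 6 = 84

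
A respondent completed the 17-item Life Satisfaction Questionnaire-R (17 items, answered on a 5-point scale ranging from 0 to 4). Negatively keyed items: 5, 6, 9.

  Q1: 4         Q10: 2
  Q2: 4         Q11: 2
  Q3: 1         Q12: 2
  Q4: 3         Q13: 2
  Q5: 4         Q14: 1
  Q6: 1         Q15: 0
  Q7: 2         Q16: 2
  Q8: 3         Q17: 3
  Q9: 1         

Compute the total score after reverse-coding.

37

Reverse-coded items (on a 0–4 scale, reversed = 4 − raw):
  item 5: 4 − 4 = 0
  item 6: 4 − 1 = 3
  item 9: 4 − 1 = 3
Scored responses: 4, 4, 1, 3, 0, 3, 2, 3, 3, 2, 2, 2, 2, 1, 0, 2, 3
Total = 4 + 4 + 1 + 3 + 0 + 3 + 2 + 3 + 3 + 2 + 2 + 2 + 2 + 1 + 0 + 2 + 3 = 37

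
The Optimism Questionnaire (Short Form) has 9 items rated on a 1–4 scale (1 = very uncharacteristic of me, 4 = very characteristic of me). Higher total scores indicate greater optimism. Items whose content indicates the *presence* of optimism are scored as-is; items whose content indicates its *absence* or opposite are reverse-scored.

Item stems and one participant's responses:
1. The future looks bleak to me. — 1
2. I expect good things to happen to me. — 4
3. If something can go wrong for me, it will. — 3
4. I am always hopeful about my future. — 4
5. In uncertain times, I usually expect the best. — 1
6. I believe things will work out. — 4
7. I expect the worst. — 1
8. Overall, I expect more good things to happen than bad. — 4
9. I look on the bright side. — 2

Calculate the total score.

Items 1, 3, 7 describe the absence/opposite of optimism → reverse-score.
on a 1–4 scale, reversed = 5 − raw.
  item 1: 5 − 1 = 4
  item 2: 4
  item 3: 5 − 3 = 2
  item 4: 4
  item 5: 1
  item 6: 4
  item 7: 5 − 1 = 4
  item 8: 4
  item 9: 2
Total = 4 + 4 + 2 + 4 + 1 + 4 + 4 + 4 + 2 = 29

29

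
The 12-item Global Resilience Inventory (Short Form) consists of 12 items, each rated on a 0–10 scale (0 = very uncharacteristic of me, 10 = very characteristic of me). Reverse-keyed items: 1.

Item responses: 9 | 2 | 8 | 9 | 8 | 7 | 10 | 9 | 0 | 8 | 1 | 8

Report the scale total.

71

Apply reverse scoring (on a 0–10 scale, reversed = 10 − raw):
  item 1: 10 − 9 = 1
Scored items: 1, 2, 8, 9, 8, 7, 10, 9, 0, 8, 1, 8
Total = 1 + 2 + 8 + 9 + 8 + 7 + 10 + 9 + 0 + 8 + 1 + 8 = 71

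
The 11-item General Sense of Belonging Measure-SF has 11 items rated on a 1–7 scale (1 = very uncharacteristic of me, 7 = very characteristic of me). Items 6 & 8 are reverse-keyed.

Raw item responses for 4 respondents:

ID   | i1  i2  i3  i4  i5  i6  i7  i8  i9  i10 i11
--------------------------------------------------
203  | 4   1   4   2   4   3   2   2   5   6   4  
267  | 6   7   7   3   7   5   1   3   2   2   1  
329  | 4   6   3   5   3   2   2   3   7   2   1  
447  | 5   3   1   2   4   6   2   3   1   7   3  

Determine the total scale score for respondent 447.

Respondent 447 raw: 5, 3, 1, 2, 4, 6, 2, 3, 1, 7, 3.
Reverse-coded (reversed = (1+7) − raw = 8 − raw):
  item 1: 5
  item 2: 3
  item 3: 1
  item 4: 2
  item 5: 4
  item 6: 8 − 6 = 2
  item 7: 2
  item 8: 8 − 3 = 5
  item 9: 1
  item 10: 7
  item 11: 3
Sum = 5 + 3 + 1 + 2 + 4 + 2 + 2 + 5 + 1 + 7 + 3 = 35

35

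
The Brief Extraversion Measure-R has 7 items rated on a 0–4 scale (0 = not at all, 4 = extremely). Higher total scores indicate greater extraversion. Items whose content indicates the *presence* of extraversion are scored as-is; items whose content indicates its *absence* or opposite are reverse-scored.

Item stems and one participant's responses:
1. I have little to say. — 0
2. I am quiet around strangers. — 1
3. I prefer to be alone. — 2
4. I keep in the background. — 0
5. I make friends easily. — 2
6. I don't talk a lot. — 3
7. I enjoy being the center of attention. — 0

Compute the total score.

Items 1, 2, 3, 4, 6 describe the absence/opposite of extraversion → reverse-score.
reverse-coded value = 4 − response.
  item 1: 4 − 0 = 4
  item 2: 4 − 1 = 3
  item 3: 4 − 2 = 2
  item 4: 4 − 0 = 4
  item 5: 2
  item 6: 4 − 3 = 1
  item 7: 0
Total = 4 + 3 + 2 + 4 + 2 + 1 + 0 = 16

16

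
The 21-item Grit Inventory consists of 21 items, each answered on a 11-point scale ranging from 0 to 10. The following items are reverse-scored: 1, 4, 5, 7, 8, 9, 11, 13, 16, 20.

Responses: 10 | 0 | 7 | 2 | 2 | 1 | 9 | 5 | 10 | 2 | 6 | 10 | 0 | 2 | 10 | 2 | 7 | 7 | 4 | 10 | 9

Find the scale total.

103

Reverse-scored items use 10 − raw:
  item 1: 10 − 10 = 0
  item 4: 10 − 2 = 8
  item 5: 10 − 2 = 8
  item 7: 10 − 9 = 1
  item 8: 10 − 5 = 5
  item 9: 10 − 10 = 0
  item 11: 10 − 6 = 4
  item 13: 10 − 0 = 10
  item 16: 10 − 2 = 8
  item 20: 10 − 10 = 0
After reverse-coding: 0, 0, 7, 8, 8, 1, 1, 5, 0, 2, 4, 10, 10, 2, 10, 8, 7, 7, 4, 0, 9
Total = 0 + 0 + 7 + 8 + 8 + 1 + 1 + 5 + 0 + 2 + 4 + 10 + 10 + 2 + 10 + 8 + 7 + 7 + 4 + 0 + 9 = 103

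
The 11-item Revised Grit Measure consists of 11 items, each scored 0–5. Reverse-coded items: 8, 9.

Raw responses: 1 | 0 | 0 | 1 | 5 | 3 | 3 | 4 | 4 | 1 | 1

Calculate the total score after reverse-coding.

Reverse-coded items use 5 − raw:
  item 8: 5 − 4 = 1
  item 9: 5 − 4 = 1
Scored responses: 1, 0, 0, 1, 5, 3, 3, 1, 1, 1, 1
Total = 1 + 0 + 0 + 1 + 5 + 3 + 3 + 1 + 1 + 1 + 1 = 17

17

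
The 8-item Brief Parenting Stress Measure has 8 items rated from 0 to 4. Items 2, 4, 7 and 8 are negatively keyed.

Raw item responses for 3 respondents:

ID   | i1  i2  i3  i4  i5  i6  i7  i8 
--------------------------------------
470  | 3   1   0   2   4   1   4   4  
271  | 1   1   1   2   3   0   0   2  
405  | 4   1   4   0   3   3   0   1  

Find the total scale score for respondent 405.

28

Respondent 405 raw: 4, 1, 4, 0, 3, 3, 0, 1.
Reverse-coded (on a 0–4 scale, reversed = 4 − raw):
  item 1: 4
  item 2: 4 − 1 = 3
  item 3: 4
  item 4: 4 − 0 = 4
  item 5: 3
  item 6: 3
  item 7: 4 − 0 = 4
  item 8: 4 − 1 = 3
Sum = 4 + 3 + 4 + 4 + 3 + 3 + 4 + 3 = 28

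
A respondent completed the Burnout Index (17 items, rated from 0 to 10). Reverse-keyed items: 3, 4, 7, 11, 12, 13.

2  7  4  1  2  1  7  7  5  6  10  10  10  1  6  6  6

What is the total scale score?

Reverse-coded items (on a 0–10 scale, reversed = 10 − raw):
  item 3: 10 − 4 = 6
  item 4: 10 − 1 = 9
  item 7: 10 − 7 = 3
  item 11: 10 − 10 = 0
  item 12: 10 − 10 = 0
  item 13: 10 − 10 = 0
Scored responses: 2, 7, 6, 9, 2, 1, 3, 7, 5, 6, 0, 0, 0, 1, 6, 6, 6
Total = 2 + 7 + 6 + 9 + 2 + 1 + 3 + 7 + 5 + 6 + 0 + 0 + 0 + 1 + 6 + 6 + 6 = 67

67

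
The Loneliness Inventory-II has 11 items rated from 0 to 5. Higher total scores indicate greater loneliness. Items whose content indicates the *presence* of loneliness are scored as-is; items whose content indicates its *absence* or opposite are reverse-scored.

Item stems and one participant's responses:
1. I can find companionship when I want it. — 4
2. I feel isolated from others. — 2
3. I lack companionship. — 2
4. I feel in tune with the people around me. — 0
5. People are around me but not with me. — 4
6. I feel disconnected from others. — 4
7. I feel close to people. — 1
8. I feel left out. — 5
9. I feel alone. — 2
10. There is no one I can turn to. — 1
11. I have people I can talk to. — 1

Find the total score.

Items 1, 4, 7, 11 describe the absence/opposite of loneliness → reverse-score.
reversed = (0+5) − raw = 5 − raw.
  item 1: 5 − 4 = 1
  item 2: 2
  item 3: 2
  item 4: 5 − 0 = 5
  item 5: 4
  item 6: 4
  item 7: 5 − 1 = 4
  item 8: 5
  item 9: 2
  item 10: 1
  item 11: 5 − 1 = 4
Total = 1 + 2 + 2 + 5 + 4 + 4 + 4 + 5 + 2 + 1 + 4 = 34

34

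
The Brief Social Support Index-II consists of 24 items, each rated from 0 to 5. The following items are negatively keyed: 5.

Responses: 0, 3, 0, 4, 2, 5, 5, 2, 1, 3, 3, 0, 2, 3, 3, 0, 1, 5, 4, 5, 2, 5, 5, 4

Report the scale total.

68

Raw sum = 67. Negatively keyed items: 5; their raw sum = 2.
Each reversal replaces raw with 5 − raw, changing the total by 5 − 2·raw per item.
Total = 67 + 1·5 − 2·2 = 67 + 5 − 4 = 68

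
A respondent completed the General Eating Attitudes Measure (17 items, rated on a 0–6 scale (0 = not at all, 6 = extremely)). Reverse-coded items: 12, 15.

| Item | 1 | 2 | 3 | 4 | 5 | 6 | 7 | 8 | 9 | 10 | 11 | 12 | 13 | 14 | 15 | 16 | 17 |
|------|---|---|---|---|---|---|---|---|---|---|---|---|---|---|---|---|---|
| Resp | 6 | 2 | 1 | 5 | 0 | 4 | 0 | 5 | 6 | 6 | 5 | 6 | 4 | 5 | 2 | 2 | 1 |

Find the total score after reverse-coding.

Reverse-coded items use 6 − raw:
  item 12: 6 − 6 = 0
  item 15: 6 − 2 = 4
After reverse-coding: 6, 2, 1, 5, 0, 4, 0, 5, 6, 6, 5, 0, 4, 5, 4, 2, 1
Total = 6 + 2 + 1 + 5 + 0 + 4 + 0 + 5 + 6 + 6 + 5 + 0 + 4 + 5 + 4 + 2 + 1 = 56

56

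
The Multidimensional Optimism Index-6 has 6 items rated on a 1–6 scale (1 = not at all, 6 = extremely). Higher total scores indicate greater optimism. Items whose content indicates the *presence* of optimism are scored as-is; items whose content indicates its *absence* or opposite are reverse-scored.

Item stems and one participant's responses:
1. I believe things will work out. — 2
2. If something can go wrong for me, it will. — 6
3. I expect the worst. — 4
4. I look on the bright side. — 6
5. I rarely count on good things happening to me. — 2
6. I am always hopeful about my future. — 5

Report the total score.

Items 2, 3, 5 describe the absence/opposite of optimism → reverse-score.
on a 1–6 scale, reversed = 7 − raw.
  item 1: 2
  item 2: 7 − 6 = 1
  item 3: 7 − 4 = 3
  item 4: 6
  item 5: 7 − 2 = 5
  item 6: 5
Total = 2 + 1 + 3 + 6 + 5 + 5 = 22

22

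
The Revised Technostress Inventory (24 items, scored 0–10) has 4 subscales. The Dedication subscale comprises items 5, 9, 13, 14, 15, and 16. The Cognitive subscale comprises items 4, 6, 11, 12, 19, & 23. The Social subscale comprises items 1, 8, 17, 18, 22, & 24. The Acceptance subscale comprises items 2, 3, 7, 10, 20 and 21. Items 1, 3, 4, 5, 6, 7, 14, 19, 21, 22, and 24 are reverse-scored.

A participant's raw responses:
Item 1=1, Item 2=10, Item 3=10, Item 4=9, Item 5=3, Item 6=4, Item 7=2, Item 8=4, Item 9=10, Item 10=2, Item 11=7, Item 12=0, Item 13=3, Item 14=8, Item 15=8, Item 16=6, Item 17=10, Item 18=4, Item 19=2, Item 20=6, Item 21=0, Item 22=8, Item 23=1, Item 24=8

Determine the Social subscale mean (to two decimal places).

Social items: 1, 8, 17, 18, 22, 24.
Of these, items 1, 22 and 24 are reverse-scored; on a 0–10 scale, reversed = 10 − raw.
  item 1: 10 − 1 = 9
  item 8: 4
  item 17: 10
  item 18: 4
  item 22: 10 − 8 = 2
  item 24: 10 − 8 = 2
Sum = 9 + 4 + 10 + 4 + 2 + 2 = 31
Mean = 31 / 6 = 5.17

5.17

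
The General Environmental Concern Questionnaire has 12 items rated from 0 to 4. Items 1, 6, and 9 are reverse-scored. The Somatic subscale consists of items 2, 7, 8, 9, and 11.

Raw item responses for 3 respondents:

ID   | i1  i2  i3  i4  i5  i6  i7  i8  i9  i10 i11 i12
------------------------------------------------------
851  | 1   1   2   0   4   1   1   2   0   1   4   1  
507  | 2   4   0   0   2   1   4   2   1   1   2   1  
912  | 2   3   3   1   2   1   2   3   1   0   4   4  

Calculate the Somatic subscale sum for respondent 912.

15

Respondent 912 raw: 2, 3, 3, 1, 2, 1, 2, 3, 1, 0, 4, 4.
Somatic items: 2, 7, 8, 9, 11.
Reverse-coded (reversed = (0+4) − raw = 4 − raw):
  item 2: 3
  item 7: 2
  item 8: 3
  item 9: 4 − 1 = 3
  item 11: 4
Sum = 3 + 2 + 3 + 3 + 4 = 15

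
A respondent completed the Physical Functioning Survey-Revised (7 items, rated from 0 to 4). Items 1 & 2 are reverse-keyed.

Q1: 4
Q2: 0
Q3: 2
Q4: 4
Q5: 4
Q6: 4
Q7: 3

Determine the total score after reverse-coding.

21

Reversing items 1 & 2 with 4 − raw:
Total = (4−4) + (4−0) + 2 + 4 + 4 + 4 + 3
      = 0 + 4 + 2 + 4 + 4 + 4 + 3 = 21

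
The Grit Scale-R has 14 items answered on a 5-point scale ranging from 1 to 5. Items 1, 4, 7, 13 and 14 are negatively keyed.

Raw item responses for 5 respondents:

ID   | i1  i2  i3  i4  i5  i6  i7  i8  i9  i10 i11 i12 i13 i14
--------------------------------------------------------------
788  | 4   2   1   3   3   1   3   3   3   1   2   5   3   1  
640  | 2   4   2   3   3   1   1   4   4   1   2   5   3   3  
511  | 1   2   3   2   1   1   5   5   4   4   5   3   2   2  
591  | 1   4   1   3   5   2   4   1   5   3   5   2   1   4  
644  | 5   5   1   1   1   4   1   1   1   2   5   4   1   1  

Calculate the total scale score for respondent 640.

Respondent 640 raw: 2, 4, 2, 3, 3, 1, 1, 4, 4, 1, 2, 5, 3, 3.
Reverse-coded (reversed = (1+5) − raw = 6 − raw):
  item 1: 6 − 2 = 4
  item 2: 4
  item 3: 2
  item 4: 6 − 3 = 3
  item 5: 3
  item 6: 1
  item 7: 6 − 1 = 5
  item 8: 4
  item 9: 4
  item 10: 1
  item 11: 2
  item 12: 5
  item 13: 6 − 3 = 3
  item 14: 6 − 3 = 3
Sum = 4 + 4 + 2 + 3 + 3 + 1 + 5 + 4 + 4 + 1 + 2 + 5 + 3 + 3 = 44

44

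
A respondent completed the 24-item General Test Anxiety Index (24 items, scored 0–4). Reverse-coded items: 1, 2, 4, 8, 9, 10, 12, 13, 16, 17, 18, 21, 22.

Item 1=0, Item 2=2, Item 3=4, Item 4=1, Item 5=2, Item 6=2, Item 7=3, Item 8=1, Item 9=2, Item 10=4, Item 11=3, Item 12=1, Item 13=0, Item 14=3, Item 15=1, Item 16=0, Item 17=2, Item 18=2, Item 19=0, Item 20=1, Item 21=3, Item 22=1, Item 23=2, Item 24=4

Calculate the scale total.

58

Raw sum = 44. Reverse-coded items: 1, 2, 4, 8, 9, 10, 12, 13, 16, 17, 18, 21, 22; their raw sum = 19.
Each reversal replaces raw with 4 − raw, changing the total by 4 − 2·raw per item.
Total = 44 + 13·4 − 2·19 = 44 + 52 − 38 = 58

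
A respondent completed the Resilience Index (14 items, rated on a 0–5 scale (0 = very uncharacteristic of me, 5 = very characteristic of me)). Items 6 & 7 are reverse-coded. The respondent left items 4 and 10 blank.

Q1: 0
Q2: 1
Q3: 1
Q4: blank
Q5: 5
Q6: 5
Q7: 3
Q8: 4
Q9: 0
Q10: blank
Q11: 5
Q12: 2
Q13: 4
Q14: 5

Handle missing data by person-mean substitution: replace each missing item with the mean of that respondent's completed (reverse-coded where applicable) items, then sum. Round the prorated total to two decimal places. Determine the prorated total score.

Reverse-coded (on a 0–5 scale, reversed = 5 − raw):
  item 6: 5 − 5 = 0
  item 7: 5 − 3 = 2
Completed scored items (12 of 14): 0, 1, 1, 5, 0, 2, 4, 0, 5, 2, 4, 5; sum = 29.
Person mean = 29 / 12 ≈ 2.4167
Prorated total = (29 / 12) × 14 = 33.83 (to 2 dp)

33.83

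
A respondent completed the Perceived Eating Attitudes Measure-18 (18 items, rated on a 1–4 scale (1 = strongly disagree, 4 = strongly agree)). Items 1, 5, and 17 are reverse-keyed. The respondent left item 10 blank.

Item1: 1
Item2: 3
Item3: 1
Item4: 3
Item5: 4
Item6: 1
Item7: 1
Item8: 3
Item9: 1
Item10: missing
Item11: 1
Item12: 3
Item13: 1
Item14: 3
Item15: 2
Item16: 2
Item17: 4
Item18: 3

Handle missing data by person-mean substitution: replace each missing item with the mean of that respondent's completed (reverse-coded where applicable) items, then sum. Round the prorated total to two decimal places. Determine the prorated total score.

36.00

Reverse-coded (on a 1–4 scale, reversed = 5 − raw):
  item 1: 5 − 1 = 4
  item 5: 5 − 4 = 1
  item 17: 5 − 4 = 1
Completed scored items (17 of 18): 4, 3, 1, 3, 1, 1, 1, 3, 1, 1, 3, 1, 3, 2, 2, 1, 3; sum = 34.
Person mean = 34 / 17 ≈ 2.0000
Prorated total = (34 / 17) × 18 = 36.00 (to 2 dp)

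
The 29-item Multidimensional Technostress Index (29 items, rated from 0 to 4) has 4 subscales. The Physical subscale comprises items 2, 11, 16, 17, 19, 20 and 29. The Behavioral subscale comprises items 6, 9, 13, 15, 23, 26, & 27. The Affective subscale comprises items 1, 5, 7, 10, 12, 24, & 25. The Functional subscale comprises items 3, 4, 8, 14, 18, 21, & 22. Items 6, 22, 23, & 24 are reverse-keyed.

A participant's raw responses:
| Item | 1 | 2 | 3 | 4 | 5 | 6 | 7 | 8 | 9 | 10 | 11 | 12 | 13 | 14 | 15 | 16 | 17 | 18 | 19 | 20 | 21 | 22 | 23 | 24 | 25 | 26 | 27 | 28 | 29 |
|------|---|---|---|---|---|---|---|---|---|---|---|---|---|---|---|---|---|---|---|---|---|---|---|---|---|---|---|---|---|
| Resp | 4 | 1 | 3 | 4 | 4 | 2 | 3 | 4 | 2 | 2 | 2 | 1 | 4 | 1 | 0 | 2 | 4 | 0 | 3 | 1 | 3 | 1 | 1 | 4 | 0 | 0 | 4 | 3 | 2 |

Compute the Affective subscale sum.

Affective items: 1, 5, 7, 10, 12, 24, 25.
Of these, item 24 is reverse-keyed; reverse-coded value = 4 − response.
  item 1: 4
  item 5: 4
  item 7: 3
  item 10: 2
  item 12: 1
  item 24: 4 − 4 = 0
  item 25: 0
Sum = 4 + 4 + 3 + 2 + 1 + 0 + 0 = 14

14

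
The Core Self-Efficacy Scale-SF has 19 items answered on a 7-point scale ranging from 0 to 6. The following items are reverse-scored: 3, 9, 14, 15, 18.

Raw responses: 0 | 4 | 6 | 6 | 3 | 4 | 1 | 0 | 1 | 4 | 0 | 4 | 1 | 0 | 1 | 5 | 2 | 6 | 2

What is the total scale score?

Reverse-coded items (reverse-coded value = 6 − response):
  item 3: 6 − 6 = 0
  item 9: 6 − 1 = 5
  item 14: 6 − 0 = 6
  item 15: 6 − 1 = 5
  item 18: 6 − 6 = 0
After reverse-coding: 0, 4, 0, 6, 3, 4, 1, 0, 5, 4, 0, 4, 1, 6, 5, 5, 2, 0, 2
Total = 0 + 4 + 0 + 6 + 3 + 4 + 1 + 0 + 5 + 4 + 0 + 4 + 1 + 6 + 5 + 5 + 2 + 0 + 2 = 52

52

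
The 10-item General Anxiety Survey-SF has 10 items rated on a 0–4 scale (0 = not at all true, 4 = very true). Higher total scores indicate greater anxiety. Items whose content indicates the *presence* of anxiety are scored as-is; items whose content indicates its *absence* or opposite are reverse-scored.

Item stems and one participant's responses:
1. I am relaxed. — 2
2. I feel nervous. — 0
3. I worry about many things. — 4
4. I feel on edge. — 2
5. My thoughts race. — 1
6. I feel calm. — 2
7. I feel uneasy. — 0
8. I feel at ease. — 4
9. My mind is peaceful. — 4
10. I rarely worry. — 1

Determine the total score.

Items 1, 6, 8, 9, 10 describe the absence/opposite of anxiety → reverse-score.
reverse-coded value = 4 − response.
  item 1: 4 − 2 = 2
  item 2: 0
  item 3: 4
  item 4: 2
  item 5: 1
  item 6: 4 − 2 = 2
  item 7: 0
  item 8: 4 − 4 = 0
  item 9: 4 − 4 = 0
  item 10: 4 − 1 = 3
Total = 2 + 0 + 4 + 2 + 1 + 2 + 0 + 0 + 0 + 3 = 14

14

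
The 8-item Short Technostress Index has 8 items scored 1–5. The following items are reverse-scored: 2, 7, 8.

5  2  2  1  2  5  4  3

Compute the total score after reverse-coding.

24

Reverse-scored items use 6 − raw:
  item 2: 6 − 2 = 4
  item 7: 6 − 4 = 2
  item 8: 6 − 3 = 3
Scored items: 5, 4, 2, 1, 2, 5, 2, 3
Total = 5 + 4 + 2 + 1 + 2 + 5 + 2 + 3 = 24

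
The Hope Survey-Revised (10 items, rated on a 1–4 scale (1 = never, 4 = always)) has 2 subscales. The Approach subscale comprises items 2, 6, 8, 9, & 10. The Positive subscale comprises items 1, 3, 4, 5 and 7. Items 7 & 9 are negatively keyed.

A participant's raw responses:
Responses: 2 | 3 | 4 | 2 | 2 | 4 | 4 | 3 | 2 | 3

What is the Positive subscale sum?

11

Positive items: 1, 3, 4, 5, 7.
Of these, item 7 is negatively keyed; reversed = (1+4) − raw = 5 − raw.
  item 1: 2
  item 3: 4
  item 4: 2
  item 5: 2
  item 7: 5 − 4 = 1
Sum = 2 + 4 + 2 + 2 + 1 = 11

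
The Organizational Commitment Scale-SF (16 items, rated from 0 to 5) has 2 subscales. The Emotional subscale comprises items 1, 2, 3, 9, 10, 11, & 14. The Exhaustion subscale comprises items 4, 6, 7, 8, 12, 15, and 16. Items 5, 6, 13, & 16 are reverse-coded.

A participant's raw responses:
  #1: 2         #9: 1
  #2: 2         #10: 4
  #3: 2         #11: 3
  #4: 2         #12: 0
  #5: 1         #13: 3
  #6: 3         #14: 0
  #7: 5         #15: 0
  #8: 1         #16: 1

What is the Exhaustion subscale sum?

14

Exhaustion items: 4, 6, 7, 8, 12, 15, 16.
Of these, items 6 and 16 are reverse-coded; reverse-coded value = 5 − response.
  item 4: 2
  item 6: 5 − 3 = 2
  item 7: 5
  item 8: 1
  item 12: 0
  item 15: 0
  item 16: 5 − 1 = 4
Sum = 2 + 2 + 5 + 1 + 0 + 0 + 4 = 14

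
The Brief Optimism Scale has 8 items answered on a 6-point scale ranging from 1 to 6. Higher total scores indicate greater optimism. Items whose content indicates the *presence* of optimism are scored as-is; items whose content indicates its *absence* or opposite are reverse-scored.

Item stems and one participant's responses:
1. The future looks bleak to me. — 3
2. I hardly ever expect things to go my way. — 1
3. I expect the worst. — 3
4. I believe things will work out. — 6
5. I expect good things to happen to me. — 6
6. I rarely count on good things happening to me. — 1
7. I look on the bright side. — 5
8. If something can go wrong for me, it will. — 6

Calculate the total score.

38

Items 1, 2, 3, 6, 8 describe the absence/opposite of optimism → reverse-score.
reversed = (1+6) − raw = 7 − raw.
  item 1: 7 − 3 = 4
  item 2: 7 − 1 = 6
  item 3: 7 − 3 = 4
  item 4: 6
  item 5: 6
  item 6: 7 − 1 = 6
  item 7: 5
  item 8: 7 − 6 = 1
Total = 4 + 6 + 4 + 6 + 6 + 6 + 5 + 1 = 38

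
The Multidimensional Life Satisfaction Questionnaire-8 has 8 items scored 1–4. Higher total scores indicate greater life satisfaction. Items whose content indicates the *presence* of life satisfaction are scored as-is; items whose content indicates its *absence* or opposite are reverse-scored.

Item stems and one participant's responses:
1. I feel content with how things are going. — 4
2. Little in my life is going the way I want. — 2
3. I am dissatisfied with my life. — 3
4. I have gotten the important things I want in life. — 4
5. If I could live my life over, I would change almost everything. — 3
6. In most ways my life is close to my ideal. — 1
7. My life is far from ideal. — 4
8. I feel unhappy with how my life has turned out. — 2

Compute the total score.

20

Items 2, 3, 5, 7, 8 describe the absence/opposite of life satisfaction → reverse-score.
reversed = (1+4) − raw = 5 − raw.
  item 1: 4
  item 2: 5 − 2 = 3
  item 3: 5 − 3 = 2
  item 4: 4
  item 5: 5 − 3 = 2
  item 6: 1
  item 7: 5 − 4 = 1
  item 8: 5 − 2 = 3
Total = 4 + 3 + 2 + 4 + 2 + 1 + 1 + 3 = 20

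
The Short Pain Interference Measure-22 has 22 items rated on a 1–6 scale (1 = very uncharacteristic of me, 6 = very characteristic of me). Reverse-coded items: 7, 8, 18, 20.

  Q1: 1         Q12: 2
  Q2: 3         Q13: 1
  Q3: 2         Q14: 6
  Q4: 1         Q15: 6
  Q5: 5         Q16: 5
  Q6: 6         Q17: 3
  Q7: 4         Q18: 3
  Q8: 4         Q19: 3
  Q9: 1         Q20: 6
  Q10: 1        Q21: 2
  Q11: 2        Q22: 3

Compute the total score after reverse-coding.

64

Reverse-coded items (on a 1–6 scale, reversed = 7 − raw):
  item 7: 7 − 4 = 3
  item 8: 7 − 4 = 3
  item 18: 7 − 3 = 4
  item 20: 7 − 6 = 1
Scored items: 1, 3, 2, 1, 5, 6, 3, 3, 1, 1, 2, 2, 1, 6, 6, 5, 3, 4, 3, 1, 2, 3
Total = 1 + 3 + 2 + 1 + 5 + 6 + 3 + 3 + 1 + 1 + 2 + 2 + 1 + 6 + 6 + 5 + 3 + 4 + 3 + 1 + 2 + 3 = 64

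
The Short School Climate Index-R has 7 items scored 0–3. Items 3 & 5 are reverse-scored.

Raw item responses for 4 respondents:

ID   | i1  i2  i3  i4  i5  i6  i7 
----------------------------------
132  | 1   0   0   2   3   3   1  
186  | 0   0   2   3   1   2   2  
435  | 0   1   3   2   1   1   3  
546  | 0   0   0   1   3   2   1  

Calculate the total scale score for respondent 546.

7

Respondent 546 raw: 0, 0, 0, 1, 3, 2, 1.
Reverse-coded (reverse-coded value = 3 − response):
  item 1: 0
  item 2: 0
  item 3: 3 − 0 = 3
  item 4: 1
  item 5: 3 − 3 = 0
  item 6: 2
  item 7: 1
Sum = 0 + 0 + 3 + 1 + 0 + 2 + 1 = 7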